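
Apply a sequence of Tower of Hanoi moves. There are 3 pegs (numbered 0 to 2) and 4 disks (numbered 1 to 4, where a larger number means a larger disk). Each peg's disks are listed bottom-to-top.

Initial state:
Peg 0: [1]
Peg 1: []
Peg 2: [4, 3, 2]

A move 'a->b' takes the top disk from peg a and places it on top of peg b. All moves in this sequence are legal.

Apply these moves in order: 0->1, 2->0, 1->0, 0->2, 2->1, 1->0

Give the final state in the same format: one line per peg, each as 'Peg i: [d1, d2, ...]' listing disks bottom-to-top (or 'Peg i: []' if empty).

Answer: Peg 0: [2, 1]
Peg 1: []
Peg 2: [4, 3]

Derivation:
After move 1 (0->1):
Peg 0: []
Peg 1: [1]
Peg 2: [4, 3, 2]

After move 2 (2->0):
Peg 0: [2]
Peg 1: [1]
Peg 2: [4, 3]

After move 3 (1->0):
Peg 0: [2, 1]
Peg 1: []
Peg 2: [4, 3]

After move 4 (0->2):
Peg 0: [2]
Peg 1: []
Peg 2: [4, 3, 1]

After move 5 (2->1):
Peg 0: [2]
Peg 1: [1]
Peg 2: [4, 3]

After move 6 (1->0):
Peg 0: [2, 1]
Peg 1: []
Peg 2: [4, 3]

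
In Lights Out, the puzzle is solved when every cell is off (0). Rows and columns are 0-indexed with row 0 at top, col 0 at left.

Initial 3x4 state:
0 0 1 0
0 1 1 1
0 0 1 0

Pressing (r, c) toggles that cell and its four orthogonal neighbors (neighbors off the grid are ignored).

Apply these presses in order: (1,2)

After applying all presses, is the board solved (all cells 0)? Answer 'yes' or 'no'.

After press 1 at (1,2):
0 0 0 0
0 0 0 0
0 0 0 0

Lights still on: 0

Answer: yes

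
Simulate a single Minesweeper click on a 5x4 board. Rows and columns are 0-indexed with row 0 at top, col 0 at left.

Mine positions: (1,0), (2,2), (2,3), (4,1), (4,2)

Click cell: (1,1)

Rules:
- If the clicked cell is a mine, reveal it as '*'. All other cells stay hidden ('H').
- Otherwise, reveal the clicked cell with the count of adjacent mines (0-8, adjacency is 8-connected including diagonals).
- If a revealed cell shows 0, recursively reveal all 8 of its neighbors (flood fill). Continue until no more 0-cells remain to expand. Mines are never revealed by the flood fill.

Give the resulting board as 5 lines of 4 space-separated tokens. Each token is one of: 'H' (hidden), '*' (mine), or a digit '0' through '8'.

H H H H
H 2 H H
H H H H
H H H H
H H H H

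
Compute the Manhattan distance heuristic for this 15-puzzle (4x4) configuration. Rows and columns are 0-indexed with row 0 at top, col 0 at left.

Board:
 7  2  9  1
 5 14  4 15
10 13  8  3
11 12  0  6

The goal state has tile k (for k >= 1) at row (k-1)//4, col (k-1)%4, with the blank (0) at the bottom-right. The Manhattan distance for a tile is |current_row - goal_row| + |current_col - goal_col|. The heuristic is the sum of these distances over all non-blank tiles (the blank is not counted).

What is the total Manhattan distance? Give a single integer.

Tile 7: at (0,0), goal (1,2), distance |0-1|+|0-2| = 3
Tile 2: at (0,1), goal (0,1), distance |0-0|+|1-1| = 0
Tile 9: at (0,2), goal (2,0), distance |0-2|+|2-0| = 4
Tile 1: at (0,3), goal (0,0), distance |0-0|+|3-0| = 3
Tile 5: at (1,0), goal (1,0), distance |1-1|+|0-0| = 0
Tile 14: at (1,1), goal (3,1), distance |1-3|+|1-1| = 2
Tile 4: at (1,2), goal (0,3), distance |1-0|+|2-3| = 2
Tile 15: at (1,3), goal (3,2), distance |1-3|+|3-2| = 3
Tile 10: at (2,0), goal (2,1), distance |2-2|+|0-1| = 1
Tile 13: at (2,1), goal (3,0), distance |2-3|+|1-0| = 2
Tile 8: at (2,2), goal (1,3), distance |2-1|+|2-3| = 2
Tile 3: at (2,3), goal (0,2), distance |2-0|+|3-2| = 3
Tile 11: at (3,0), goal (2,2), distance |3-2|+|0-2| = 3
Tile 12: at (3,1), goal (2,3), distance |3-2|+|1-3| = 3
Tile 6: at (3,3), goal (1,1), distance |3-1|+|3-1| = 4
Sum: 3 + 0 + 4 + 3 + 0 + 2 + 2 + 3 + 1 + 2 + 2 + 3 + 3 + 3 + 4 = 35

Answer: 35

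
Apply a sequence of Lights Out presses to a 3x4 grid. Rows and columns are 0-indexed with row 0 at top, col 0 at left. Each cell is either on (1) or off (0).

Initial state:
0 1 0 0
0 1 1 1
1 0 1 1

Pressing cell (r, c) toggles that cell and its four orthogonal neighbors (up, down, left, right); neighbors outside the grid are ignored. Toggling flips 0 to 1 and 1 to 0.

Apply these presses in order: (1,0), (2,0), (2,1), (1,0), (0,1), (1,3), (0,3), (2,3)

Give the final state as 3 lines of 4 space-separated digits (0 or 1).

After press 1 at (1,0):
1 1 0 0
1 0 1 1
0 0 1 1

After press 2 at (2,0):
1 1 0 0
0 0 1 1
1 1 1 1

After press 3 at (2,1):
1 1 0 0
0 1 1 1
0 0 0 1

After press 4 at (1,0):
0 1 0 0
1 0 1 1
1 0 0 1

After press 5 at (0,1):
1 0 1 0
1 1 1 1
1 0 0 1

After press 6 at (1,3):
1 0 1 1
1 1 0 0
1 0 0 0

After press 7 at (0,3):
1 0 0 0
1 1 0 1
1 0 0 0

After press 8 at (2,3):
1 0 0 0
1 1 0 0
1 0 1 1

Answer: 1 0 0 0
1 1 0 0
1 0 1 1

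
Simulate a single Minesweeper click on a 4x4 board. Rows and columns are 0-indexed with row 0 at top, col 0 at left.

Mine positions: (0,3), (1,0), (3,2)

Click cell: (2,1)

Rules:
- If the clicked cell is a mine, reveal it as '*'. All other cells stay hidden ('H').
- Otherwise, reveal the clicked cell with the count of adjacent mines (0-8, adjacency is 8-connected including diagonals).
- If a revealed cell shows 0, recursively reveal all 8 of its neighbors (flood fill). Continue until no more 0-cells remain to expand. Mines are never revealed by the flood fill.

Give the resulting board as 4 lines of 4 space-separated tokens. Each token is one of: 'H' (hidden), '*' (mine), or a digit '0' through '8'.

H H H H
H H H H
H 2 H H
H H H H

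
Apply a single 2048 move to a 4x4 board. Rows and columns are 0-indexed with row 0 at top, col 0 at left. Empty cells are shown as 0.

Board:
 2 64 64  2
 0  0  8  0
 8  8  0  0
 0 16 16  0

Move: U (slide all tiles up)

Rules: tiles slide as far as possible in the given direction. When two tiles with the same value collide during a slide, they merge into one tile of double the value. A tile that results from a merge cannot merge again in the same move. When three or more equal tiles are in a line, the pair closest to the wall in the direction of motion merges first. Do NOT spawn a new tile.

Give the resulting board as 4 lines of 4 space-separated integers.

Answer:  2 64 64  2
 8  8  8  0
 0 16 16  0
 0  0  0  0

Derivation:
Slide up:
col 0: [2, 0, 8, 0] -> [2, 8, 0, 0]
col 1: [64, 0, 8, 16] -> [64, 8, 16, 0]
col 2: [64, 8, 0, 16] -> [64, 8, 16, 0]
col 3: [2, 0, 0, 0] -> [2, 0, 0, 0]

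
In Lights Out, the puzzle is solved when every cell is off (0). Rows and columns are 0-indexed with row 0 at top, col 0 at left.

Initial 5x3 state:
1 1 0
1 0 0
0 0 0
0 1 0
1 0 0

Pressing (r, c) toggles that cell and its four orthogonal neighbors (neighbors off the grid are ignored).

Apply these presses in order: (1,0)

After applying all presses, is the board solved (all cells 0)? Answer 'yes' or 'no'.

After press 1 at (1,0):
0 1 0
0 1 0
1 0 0
0 1 0
1 0 0

Lights still on: 5

Answer: no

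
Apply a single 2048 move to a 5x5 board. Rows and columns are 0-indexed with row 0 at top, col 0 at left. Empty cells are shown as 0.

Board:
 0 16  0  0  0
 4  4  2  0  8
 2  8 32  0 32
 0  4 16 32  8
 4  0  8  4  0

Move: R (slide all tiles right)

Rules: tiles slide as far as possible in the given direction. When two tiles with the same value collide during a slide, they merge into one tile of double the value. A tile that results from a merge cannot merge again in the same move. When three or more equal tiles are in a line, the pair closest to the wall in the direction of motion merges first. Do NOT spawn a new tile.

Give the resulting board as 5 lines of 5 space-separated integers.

Answer:  0  0  0  0 16
 0  0  8  2  8
 0  0  2  8 64
 0  4 16 32  8
 0  0  4  8  4

Derivation:
Slide right:
row 0: [0, 16, 0, 0, 0] -> [0, 0, 0, 0, 16]
row 1: [4, 4, 2, 0, 8] -> [0, 0, 8, 2, 8]
row 2: [2, 8, 32, 0, 32] -> [0, 0, 2, 8, 64]
row 3: [0, 4, 16, 32, 8] -> [0, 4, 16, 32, 8]
row 4: [4, 0, 8, 4, 0] -> [0, 0, 4, 8, 4]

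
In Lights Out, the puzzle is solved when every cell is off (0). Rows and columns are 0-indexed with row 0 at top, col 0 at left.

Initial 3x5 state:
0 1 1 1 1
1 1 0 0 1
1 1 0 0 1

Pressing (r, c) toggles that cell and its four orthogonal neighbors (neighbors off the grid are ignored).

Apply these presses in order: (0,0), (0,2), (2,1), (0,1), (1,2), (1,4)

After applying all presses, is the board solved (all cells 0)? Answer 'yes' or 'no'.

After press 1 at (0,0):
1 0 1 1 1
0 1 0 0 1
1 1 0 0 1

After press 2 at (0,2):
1 1 0 0 1
0 1 1 0 1
1 1 0 0 1

After press 3 at (2,1):
1 1 0 0 1
0 0 1 0 1
0 0 1 0 1

After press 4 at (0,1):
0 0 1 0 1
0 1 1 0 1
0 0 1 0 1

After press 5 at (1,2):
0 0 0 0 1
0 0 0 1 1
0 0 0 0 1

After press 6 at (1,4):
0 0 0 0 0
0 0 0 0 0
0 0 0 0 0

Lights still on: 0

Answer: yes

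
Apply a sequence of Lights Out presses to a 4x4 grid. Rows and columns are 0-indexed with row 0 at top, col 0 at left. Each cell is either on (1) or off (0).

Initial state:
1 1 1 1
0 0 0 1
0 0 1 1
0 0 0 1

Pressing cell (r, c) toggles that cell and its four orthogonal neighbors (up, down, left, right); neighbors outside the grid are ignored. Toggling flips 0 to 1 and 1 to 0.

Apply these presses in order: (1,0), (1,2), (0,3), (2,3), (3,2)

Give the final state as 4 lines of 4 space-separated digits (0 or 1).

Answer: 0 1 1 0
1 0 1 0
1 0 0 0
0 1 1 1

Derivation:
After press 1 at (1,0):
0 1 1 1
1 1 0 1
1 0 1 1
0 0 0 1

After press 2 at (1,2):
0 1 0 1
1 0 1 0
1 0 0 1
0 0 0 1

After press 3 at (0,3):
0 1 1 0
1 0 1 1
1 0 0 1
0 0 0 1

After press 4 at (2,3):
0 1 1 0
1 0 1 0
1 0 1 0
0 0 0 0

After press 5 at (3,2):
0 1 1 0
1 0 1 0
1 0 0 0
0 1 1 1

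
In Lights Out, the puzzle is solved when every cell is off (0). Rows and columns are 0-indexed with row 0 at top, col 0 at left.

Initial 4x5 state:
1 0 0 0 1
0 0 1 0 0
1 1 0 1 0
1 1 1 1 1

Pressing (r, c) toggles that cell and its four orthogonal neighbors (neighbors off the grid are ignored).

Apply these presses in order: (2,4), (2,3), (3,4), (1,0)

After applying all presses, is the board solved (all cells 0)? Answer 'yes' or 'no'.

Answer: no

Derivation:
After press 1 at (2,4):
1 0 0 0 1
0 0 1 0 1
1 1 0 0 1
1 1 1 1 0

After press 2 at (2,3):
1 0 0 0 1
0 0 1 1 1
1 1 1 1 0
1 1 1 0 0

After press 3 at (3,4):
1 0 0 0 1
0 0 1 1 1
1 1 1 1 1
1 1 1 1 1

After press 4 at (1,0):
0 0 0 0 1
1 1 1 1 1
0 1 1 1 1
1 1 1 1 1

Lights still on: 15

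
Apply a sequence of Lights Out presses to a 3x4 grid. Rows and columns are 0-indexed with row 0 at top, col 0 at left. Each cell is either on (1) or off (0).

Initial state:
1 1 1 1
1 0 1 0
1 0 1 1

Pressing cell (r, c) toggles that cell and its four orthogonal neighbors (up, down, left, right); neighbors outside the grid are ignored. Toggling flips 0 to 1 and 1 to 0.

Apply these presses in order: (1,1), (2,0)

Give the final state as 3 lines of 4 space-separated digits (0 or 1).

After press 1 at (1,1):
1 0 1 1
0 1 0 0
1 1 1 1

After press 2 at (2,0):
1 0 1 1
1 1 0 0
0 0 1 1

Answer: 1 0 1 1
1 1 0 0
0 0 1 1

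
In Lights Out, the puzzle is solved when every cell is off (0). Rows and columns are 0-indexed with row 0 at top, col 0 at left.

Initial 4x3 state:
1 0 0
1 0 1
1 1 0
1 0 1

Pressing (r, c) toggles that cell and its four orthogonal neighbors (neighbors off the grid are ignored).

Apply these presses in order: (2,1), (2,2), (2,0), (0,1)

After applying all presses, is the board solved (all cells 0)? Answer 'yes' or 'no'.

Answer: no

Derivation:
After press 1 at (2,1):
1 0 0
1 1 1
0 0 1
1 1 1

After press 2 at (2,2):
1 0 0
1 1 0
0 1 0
1 1 0

After press 3 at (2,0):
1 0 0
0 1 0
1 0 0
0 1 0

After press 4 at (0,1):
0 1 1
0 0 0
1 0 0
0 1 0

Lights still on: 4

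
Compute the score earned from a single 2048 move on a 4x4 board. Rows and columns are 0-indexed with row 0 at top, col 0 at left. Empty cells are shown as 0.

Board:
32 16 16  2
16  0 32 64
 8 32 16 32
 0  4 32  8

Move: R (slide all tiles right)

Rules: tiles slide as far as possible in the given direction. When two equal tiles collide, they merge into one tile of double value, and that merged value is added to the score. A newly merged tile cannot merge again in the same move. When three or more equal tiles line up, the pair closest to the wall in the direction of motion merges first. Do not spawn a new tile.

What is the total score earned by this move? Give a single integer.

Answer: 32

Derivation:
Slide right:
row 0: [32, 16, 16, 2] -> [0, 32, 32, 2]  score +32 (running 32)
row 1: [16, 0, 32, 64] -> [0, 16, 32, 64]  score +0 (running 32)
row 2: [8, 32, 16, 32] -> [8, 32, 16, 32]  score +0 (running 32)
row 3: [0, 4, 32, 8] -> [0, 4, 32, 8]  score +0 (running 32)
Board after move:
 0 32 32  2
 0 16 32 64
 8 32 16 32
 0  4 32  8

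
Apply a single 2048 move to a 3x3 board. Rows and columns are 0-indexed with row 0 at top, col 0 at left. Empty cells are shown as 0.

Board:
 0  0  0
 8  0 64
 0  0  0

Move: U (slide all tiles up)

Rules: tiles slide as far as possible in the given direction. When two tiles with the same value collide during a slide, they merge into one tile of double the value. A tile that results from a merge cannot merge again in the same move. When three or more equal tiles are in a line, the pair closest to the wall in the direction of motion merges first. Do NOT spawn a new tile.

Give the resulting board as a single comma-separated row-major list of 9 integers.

Slide up:
col 0: [0, 8, 0] -> [8, 0, 0]
col 1: [0, 0, 0] -> [0, 0, 0]
col 2: [0, 64, 0] -> [64, 0, 0]

Answer: 8, 0, 64, 0, 0, 0, 0, 0, 0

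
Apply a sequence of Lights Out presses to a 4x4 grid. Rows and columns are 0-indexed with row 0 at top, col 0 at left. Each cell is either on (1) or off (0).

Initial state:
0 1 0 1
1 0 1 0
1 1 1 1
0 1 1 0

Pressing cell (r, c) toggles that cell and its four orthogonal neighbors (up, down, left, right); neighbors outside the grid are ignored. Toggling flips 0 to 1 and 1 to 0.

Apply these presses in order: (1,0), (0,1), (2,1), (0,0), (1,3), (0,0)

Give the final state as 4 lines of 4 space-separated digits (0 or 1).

After press 1 at (1,0):
1 1 0 1
0 1 1 0
0 1 1 1
0 1 1 0

After press 2 at (0,1):
0 0 1 1
0 0 1 0
0 1 1 1
0 1 1 0

After press 3 at (2,1):
0 0 1 1
0 1 1 0
1 0 0 1
0 0 1 0

After press 4 at (0,0):
1 1 1 1
1 1 1 0
1 0 0 1
0 0 1 0

After press 5 at (1,3):
1 1 1 0
1 1 0 1
1 0 0 0
0 0 1 0

After press 6 at (0,0):
0 0 1 0
0 1 0 1
1 0 0 0
0 0 1 0

Answer: 0 0 1 0
0 1 0 1
1 0 0 0
0 0 1 0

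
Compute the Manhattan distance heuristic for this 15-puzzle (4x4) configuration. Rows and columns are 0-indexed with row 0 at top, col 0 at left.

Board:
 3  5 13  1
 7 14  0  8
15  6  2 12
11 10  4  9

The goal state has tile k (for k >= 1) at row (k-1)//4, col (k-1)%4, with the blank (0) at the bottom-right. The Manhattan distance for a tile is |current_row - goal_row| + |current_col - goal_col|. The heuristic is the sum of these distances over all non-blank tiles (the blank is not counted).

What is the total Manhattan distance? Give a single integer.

Answer: 35

Derivation:
Tile 3: (0,0)->(0,2) = 2
Tile 5: (0,1)->(1,0) = 2
Tile 13: (0,2)->(3,0) = 5
Tile 1: (0,3)->(0,0) = 3
Tile 7: (1,0)->(1,2) = 2
Tile 14: (1,1)->(3,1) = 2
Tile 8: (1,3)->(1,3) = 0
Tile 15: (2,0)->(3,2) = 3
Tile 6: (2,1)->(1,1) = 1
Tile 2: (2,2)->(0,1) = 3
Tile 12: (2,3)->(2,3) = 0
Tile 11: (3,0)->(2,2) = 3
Tile 10: (3,1)->(2,1) = 1
Tile 4: (3,2)->(0,3) = 4
Tile 9: (3,3)->(2,0) = 4
Sum: 2 + 2 + 5 + 3 + 2 + 2 + 0 + 3 + 1 + 3 + 0 + 3 + 1 + 4 + 4 = 35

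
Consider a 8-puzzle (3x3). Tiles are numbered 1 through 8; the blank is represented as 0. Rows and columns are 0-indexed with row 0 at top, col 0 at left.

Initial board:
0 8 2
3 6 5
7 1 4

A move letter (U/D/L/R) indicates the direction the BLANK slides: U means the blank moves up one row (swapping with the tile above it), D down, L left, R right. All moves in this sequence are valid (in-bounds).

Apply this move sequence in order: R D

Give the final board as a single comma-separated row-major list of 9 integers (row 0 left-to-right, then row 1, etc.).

Answer: 8, 6, 2, 3, 0, 5, 7, 1, 4

Derivation:
After move 1 (R):
8 0 2
3 6 5
7 1 4

After move 2 (D):
8 6 2
3 0 5
7 1 4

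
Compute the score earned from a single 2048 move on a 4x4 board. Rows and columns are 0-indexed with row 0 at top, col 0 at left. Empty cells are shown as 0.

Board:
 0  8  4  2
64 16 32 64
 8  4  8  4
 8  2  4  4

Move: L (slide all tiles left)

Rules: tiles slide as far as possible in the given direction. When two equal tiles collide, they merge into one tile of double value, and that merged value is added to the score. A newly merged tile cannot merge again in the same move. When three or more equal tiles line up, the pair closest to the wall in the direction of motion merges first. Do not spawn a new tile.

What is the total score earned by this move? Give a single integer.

Answer: 8

Derivation:
Slide left:
row 0: [0, 8, 4, 2] -> [8, 4, 2, 0]  score +0 (running 0)
row 1: [64, 16, 32, 64] -> [64, 16, 32, 64]  score +0 (running 0)
row 2: [8, 4, 8, 4] -> [8, 4, 8, 4]  score +0 (running 0)
row 3: [8, 2, 4, 4] -> [8, 2, 8, 0]  score +8 (running 8)
Board after move:
 8  4  2  0
64 16 32 64
 8  4  8  4
 8  2  8  0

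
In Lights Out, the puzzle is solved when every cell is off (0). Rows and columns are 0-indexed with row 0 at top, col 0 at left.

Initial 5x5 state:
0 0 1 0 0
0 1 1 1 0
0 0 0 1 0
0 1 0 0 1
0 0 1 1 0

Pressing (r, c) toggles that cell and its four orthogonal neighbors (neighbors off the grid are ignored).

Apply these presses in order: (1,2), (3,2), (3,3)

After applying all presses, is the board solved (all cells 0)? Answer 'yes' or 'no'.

After press 1 at (1,2):
0 0 0 0 0
0 0 0 0 0
0 0 1 1 0
0 1 0 0 1
0 0 1 1 0

After press 2 at (3,2):
0 0 0 0 0
0 0 0 0 0
0 0 0 1 0
0 0 1 1 1
0 0 0 1 0

After press 3 at (3,3):
0 0 0 0 0
0 0 0 0 0
0 0 0 0 0
0 0 0 0 0
0 0 0 0 0

Lights still on: 0

Answer: yes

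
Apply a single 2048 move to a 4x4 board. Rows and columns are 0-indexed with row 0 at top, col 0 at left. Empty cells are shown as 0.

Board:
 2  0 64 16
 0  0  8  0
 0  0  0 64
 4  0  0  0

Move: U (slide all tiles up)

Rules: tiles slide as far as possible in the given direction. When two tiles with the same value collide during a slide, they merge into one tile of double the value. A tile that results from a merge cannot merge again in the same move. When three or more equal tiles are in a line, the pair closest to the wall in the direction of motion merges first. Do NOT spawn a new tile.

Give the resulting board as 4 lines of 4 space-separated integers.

Answer:  2  0 64 16
 4  0  8 64
 0  0  0  0
 0  0  0  0

Derivation:
Slide up:
col 0: [2, 0, 0, 4] -> [2, 4, 0, 0]
col 1: [0, 0, 0, 0] -> [0, 0, 0, 0]
col 2: [64, 8, 0, 0] -> [64, 8, 0, 0]
col 3: [16, 0, 64, 0] -> [16, 64, 0, 0]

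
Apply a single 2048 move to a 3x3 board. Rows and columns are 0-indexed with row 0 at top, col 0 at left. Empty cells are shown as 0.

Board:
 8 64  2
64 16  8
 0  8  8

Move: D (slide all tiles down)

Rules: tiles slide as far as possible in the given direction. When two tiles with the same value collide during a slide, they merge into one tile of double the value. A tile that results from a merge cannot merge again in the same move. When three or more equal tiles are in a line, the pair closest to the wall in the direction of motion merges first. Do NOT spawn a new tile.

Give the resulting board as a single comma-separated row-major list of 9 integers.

Slide down:
col 0: [8, 64, 0] -> [0, 8, 64]
col 1: [64, 16, 8] -> [64, 16, 8]
col 2: [2, 8, 8] -> [0, 2, 16]

Answer: 0, 64, 0, 8, 16, 2, 64, 8, 16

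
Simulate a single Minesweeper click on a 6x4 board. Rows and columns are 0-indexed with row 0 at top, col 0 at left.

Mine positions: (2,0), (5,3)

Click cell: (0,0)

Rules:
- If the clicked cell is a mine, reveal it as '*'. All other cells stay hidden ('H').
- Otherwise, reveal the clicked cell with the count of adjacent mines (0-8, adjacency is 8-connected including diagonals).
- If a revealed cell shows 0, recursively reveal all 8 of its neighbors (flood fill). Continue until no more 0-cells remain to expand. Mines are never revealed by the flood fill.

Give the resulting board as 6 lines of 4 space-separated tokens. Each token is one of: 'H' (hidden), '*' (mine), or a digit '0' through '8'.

0 0 0 0
1 1 0 0
H 1 0 0
1 1 0 0
0 0 1 1
0 0 1 H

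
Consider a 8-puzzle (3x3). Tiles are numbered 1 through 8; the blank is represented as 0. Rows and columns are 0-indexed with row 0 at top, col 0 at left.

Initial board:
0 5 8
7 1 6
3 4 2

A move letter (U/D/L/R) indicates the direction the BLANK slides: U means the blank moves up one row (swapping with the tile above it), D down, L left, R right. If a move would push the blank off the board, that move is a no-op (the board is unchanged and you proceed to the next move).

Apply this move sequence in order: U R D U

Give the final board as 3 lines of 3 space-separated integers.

After move 1 (U):
0 5 8
7 1 6
3 4 2

After move 2 (R):
5 0 8
7 1 6
3 4 2

After move 3 (D):
5 1 8
7 0 6
3 4 2

After move 4 (U):
5 0 8
7 1 6
3 4 2

Answer: 5 0 8
7 1 6
3 4 2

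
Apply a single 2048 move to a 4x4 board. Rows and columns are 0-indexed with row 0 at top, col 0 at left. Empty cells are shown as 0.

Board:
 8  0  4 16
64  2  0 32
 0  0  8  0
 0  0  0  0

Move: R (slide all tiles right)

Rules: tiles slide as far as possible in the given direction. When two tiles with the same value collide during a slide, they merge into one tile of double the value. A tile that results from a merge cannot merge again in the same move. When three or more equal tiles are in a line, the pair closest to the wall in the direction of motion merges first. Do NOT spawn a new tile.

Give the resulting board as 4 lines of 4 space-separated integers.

Slide right:
row 0: [8, 0, 4, 16] -> [0, 8, 4, 16]
row 1: [64, 2, 0, 32] -> [0, 64, 2, 32]
row 2: [0, 0, 8, 0] -> [0, 0, 0, 8]
row 3: [0, 0, 0, 0] -> [0, 0, 0, 0]

Answer:  0  8  4 16
 0 64  2 32
 0  0  0  8
 0  0  0  0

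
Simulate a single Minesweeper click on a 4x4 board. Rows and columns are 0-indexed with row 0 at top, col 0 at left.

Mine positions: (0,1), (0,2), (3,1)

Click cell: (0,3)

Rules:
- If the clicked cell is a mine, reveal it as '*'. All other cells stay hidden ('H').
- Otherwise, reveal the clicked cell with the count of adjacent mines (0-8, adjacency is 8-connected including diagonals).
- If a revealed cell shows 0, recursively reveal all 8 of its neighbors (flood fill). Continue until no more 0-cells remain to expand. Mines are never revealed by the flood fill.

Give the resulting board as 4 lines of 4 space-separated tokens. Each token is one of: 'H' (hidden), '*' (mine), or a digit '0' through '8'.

H H H 1
H H H H
H H H H
H H H H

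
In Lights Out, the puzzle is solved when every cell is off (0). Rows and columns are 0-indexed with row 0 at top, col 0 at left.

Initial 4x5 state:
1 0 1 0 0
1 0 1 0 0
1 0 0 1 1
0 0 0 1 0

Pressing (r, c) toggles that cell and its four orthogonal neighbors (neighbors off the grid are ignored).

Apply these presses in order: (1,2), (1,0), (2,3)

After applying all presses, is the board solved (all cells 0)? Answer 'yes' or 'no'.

Answer: yes

Derivation:
After press 1 at (1,2):
1 0 0 0 0
1 1 0 1 0
1 0 1 1 1
0 0 0 1 0

After press 2 at (1,0):
0 0 0 0 0
0 0 0 1 0
0 0 1 1 1
0 0 0 1 0

After press 3 at (2,3):
0 0 0 0 0
0 0 0 0 0
0 0 0 0 0
0 0 0 0 0

Lights still on: 0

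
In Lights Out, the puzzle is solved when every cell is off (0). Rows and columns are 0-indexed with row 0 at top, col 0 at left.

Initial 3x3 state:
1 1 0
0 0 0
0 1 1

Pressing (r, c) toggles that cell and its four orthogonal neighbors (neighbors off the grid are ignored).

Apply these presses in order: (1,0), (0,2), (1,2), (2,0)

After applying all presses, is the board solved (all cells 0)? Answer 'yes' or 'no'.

Answer: yes

Derivation:
After press 1 at (1,0):
0 1 0
1 1 0
1 1 1

After press 2 at (0,2):
0 0 1
1 1 1
1 1 1

After press 3 at (1,2):
0 0 0
1 0 0
1 1 0

After press 4 at (2,0):
0 0 0
0 0 0
0 0 0

Lights still on: 0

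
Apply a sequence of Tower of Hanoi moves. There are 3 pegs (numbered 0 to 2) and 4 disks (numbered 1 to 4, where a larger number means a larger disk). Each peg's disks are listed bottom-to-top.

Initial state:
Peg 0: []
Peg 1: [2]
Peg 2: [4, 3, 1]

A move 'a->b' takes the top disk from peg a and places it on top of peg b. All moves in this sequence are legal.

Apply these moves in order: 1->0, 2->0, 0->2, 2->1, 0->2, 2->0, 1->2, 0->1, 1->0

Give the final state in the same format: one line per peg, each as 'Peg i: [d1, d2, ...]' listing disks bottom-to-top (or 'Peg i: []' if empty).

After move 1 (1->0):
Peg 0: [2]
Peg 1: []
Peg 2: [4, 3, 1]

After move 2 (2->0):
Peg 0: [2, 1]
Peg 1: []
Peg 2: [4, 3]

After move 3 (0->2):
Peg 0: [2]
Peg 1: []
Peg 2: [4, 3, 1]

After move 4 (2->1):
Peg 0: [2]
Peg 1: [1]
Peg 2: [4, 3]

After move 5 (0->2):
Peg 0: []
Peg 1: [1]
Peg 2: [4, 3, 2]

After move 6 (2->0):
Peg 0: [2]
Peg 1: [1]
Peg 2: [4, 3]

After move 7 (1->2):
Peg 0: [2]
Peg 1: []
Peg 2: [4, 3, 1]

After move 8 (0->1):
Peg 0: []
Peg 1: [2]
Peg 2: [4, 3, 1]

After move 9 (1->0):
Peg 0: [2]
Peg 1: []
Peg 2: [4, 3, 1]

Answer: Peg 0: [2]
Peg 1: []
Peg 2: [4, 3, 1]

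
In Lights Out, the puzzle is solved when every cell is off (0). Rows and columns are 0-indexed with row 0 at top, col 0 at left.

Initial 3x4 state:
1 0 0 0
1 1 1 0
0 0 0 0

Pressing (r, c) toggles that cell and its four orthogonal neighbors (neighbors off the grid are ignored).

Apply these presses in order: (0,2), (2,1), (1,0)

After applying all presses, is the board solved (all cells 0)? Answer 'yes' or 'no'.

After press 1 at (0,2):
1 1 1 1
1 1 0 0
0 0 0 0

After press 2 at (2,1):
1 1 1 1
1 0 0 0
1 1 1 0

After press 3 at (1,0):
0 1 1 1
0 1 0 0
0 1 1 0

Lights still on: 6

Answer: no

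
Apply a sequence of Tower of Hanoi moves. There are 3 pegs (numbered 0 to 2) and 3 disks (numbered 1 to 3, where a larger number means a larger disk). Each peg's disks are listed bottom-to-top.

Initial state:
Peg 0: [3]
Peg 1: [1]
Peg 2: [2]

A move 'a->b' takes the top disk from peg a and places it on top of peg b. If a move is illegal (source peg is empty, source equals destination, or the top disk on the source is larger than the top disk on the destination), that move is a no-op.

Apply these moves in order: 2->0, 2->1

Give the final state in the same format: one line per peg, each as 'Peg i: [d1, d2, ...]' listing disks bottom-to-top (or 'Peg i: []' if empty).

Answer: Peg 0: [3, 2]
Peg 1: [1]
Peg 2: []

Derivation:
After move 1 (2->0):
Peg 0: [3, 2]
Peg 1: [1]
Peg 2: []

After move 2 (2->1):
Peg 0: [3, 2]
Peg 1: [1]
Peg 2: []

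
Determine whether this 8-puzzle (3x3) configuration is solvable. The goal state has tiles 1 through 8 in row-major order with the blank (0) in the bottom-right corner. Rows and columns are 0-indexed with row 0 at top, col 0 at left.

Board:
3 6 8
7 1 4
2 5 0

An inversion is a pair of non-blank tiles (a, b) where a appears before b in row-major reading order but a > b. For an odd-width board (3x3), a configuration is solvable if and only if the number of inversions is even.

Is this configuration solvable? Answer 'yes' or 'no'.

Answer: yes

Derivation:
Inversions (pairs i<j in row-major order where tile[i] > tile[j] > 0): 16
16 is even, so the puzzle is solvable.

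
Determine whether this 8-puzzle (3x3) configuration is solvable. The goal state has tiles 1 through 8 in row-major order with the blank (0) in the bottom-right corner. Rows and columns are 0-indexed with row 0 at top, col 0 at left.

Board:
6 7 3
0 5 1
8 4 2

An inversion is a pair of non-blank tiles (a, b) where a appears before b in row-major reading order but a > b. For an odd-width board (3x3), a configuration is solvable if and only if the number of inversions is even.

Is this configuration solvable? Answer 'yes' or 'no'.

Inversions (pairs i<j in row-major order where tile[i] > tile[j] > 0): 18
18 is even, so the puzzle is solvable.

Answer: yes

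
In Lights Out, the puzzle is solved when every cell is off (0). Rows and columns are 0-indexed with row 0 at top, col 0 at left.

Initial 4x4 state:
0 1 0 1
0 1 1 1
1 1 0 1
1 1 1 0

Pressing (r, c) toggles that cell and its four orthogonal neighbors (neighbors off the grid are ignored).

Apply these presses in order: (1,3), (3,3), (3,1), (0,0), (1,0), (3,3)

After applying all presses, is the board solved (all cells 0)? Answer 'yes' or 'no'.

Answer: yes

Derivation:
After press 1 at (1,3):
0 1 0 0
0 1 0 0
1 1 0 0
1 1 1 0

After press 2 at (3,3):
0 1 0 0
0 1 0 0
1 1 0 1
1 1 0 1

After press 3 at (3,1):
0 1 0 0
0 1 0 0
1 0 0 1
0 0 1 1

After press 4 at (0,0):
1 0 0 0
1 1 0 0
1 0 0 1
0 0 1 1

After press 5 at (1,0):
0 0 0 0
0 0 0 0
0 0 0 1
0 0 1 1

After press 6 at (3,3):
0 0 0 0
0 0 0 0
0 0 0 0
0 0 0 0

Lights still on: 0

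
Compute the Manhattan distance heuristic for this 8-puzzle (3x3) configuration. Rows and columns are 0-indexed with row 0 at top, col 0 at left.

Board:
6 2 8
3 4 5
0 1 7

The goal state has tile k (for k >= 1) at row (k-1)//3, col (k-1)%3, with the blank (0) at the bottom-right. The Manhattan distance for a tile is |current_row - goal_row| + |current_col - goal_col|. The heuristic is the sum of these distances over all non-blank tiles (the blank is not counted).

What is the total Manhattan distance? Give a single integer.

Tile 6: at (0,0), goal (1,2), distance |0-1|+|0-2| = 3
Tile 2: at (0,1), goal (0,1), distance |0-0|+|1-1| = 0
Tile 8: at (0,2), goal (2,1), distance |0-2|+|2-1| = 3
Tile 3: at (1,0), goal (0,2), distance |1-0|+|0-2| = 3
Tile 4: at (1,1), goal (1,0), distance |1-1|+|1-0| = 1
Tile 5: at (1,2), goal (1,1), distance |1-1|+|2-1| = 1
Tile 1: at (2,1), goal (0,0), distance |2-0|+|1-0| = 3
Tile 7: at (2,2), goal (2,0), distance |2-2|+|2-0| = 2
Sum: 3 + 0 + 3 + 3 + 1 + 1 + 3 + 2 = 16

Answer: 16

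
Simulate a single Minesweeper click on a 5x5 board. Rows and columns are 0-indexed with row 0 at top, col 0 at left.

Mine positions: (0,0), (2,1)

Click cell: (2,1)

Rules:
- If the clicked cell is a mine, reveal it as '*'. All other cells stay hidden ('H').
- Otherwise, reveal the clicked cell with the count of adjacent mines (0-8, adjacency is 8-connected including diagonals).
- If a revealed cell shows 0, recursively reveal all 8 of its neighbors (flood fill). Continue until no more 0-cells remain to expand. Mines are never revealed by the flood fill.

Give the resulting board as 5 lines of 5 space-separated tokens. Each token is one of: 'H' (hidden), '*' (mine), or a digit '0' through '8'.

H H H H H
H H H H H
H * H H H
H H H H H
H H H H H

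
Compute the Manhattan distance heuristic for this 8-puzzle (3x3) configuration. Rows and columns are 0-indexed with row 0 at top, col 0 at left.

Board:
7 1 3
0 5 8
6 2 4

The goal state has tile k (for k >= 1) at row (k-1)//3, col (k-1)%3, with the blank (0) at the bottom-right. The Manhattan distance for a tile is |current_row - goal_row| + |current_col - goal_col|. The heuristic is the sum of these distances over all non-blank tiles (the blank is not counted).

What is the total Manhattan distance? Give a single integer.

Answer: 13

Derivation:
Tile 7: at (0,0), goal (2,0), distance |0-2|+|0-0| = 2
Tile 1: at (0,1), goal (0,0), distance |0-0|+|1-0| = 1
Tile 3: at (0,2), goal (0,2), distance |0-0|+|2-2| = 0
Tile 5: at (1,1), goal (1,1), distance |1-1|+|1-1| = 0
Tile 8: at (1,2), goal (2,1), distance |1-2|+|2-1| = 2
Tile 6: at (2,0), goal (1,2), distance |2-1|+|0-2| = 3
Tile 2: at (2,1), goal (0,1), distance |2-0|+|1-1| = 2
Tile 4: at (2,2), goal (1,0), distance |2-1|+|2-0| = 3
Sum: 2 + 1 + 0 + 0 + 2 + 3 + 2 + 3 = 13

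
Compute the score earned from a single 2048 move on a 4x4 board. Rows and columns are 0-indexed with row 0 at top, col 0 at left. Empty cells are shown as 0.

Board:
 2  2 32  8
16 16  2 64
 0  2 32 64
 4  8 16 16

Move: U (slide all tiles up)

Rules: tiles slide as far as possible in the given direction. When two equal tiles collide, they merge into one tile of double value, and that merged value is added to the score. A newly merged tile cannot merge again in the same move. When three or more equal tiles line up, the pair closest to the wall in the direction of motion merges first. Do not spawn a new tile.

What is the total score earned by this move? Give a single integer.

Slide up:
col 0: [2, 16, 0, 4] -> [2, 16, 4, 0]  score +0 (running 0)
col 1: [2, 16, 2, 8] -> [2, 16, 2, 8]  score +0 (running 0)
col 2: [32, 2, 32, 16] -> [32, 2, 32, 16]  score +0 (running 0)
col 3: [8, 64, 64, 16] -> [8, 128, 16, 0]  score +128 (running 128)
Board after move:
  2   2  32   8
 16  16   2 128
  4   2  32  16
  0   8  16   0

Answer: 128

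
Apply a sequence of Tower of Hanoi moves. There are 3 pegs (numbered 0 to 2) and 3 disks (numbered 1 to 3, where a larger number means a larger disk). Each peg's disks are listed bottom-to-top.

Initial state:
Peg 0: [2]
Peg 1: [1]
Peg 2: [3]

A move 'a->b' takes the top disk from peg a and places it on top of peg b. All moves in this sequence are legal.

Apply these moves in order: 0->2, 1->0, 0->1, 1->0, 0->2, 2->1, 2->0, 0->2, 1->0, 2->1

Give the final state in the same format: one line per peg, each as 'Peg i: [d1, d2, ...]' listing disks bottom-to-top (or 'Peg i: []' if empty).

After move 1 (0->2):
Peg 0: []
Peg 1: [1]
Peg 2: [3, 2]

After move 2 (1->0):
Peg 0: [1]
Peg 1: []
Peg 2: [3, 2]

After move 3 (0->1):
Peg 0: []
Peg 1: [1]
Peg 2: [3, 2]

After move 4 (1->0):
Peg 0: [1]
Peg 1: []
Peg 2: [3, 2]

After move 5 (0->2):
Peg 0: []
Peg 1: []
Peg 2: [3, 2, 1]

After move 6 (2->1):
Peg 0: []
Peg 1: [1]
Peg 2: [3, 2]

After move 7 (2->0):
Peg 0: [2]
Peg 1: [1]
Peg 2: [3]

After move 8 (0->2):
Peg 0: []
Peg 1: [1]
Peg 2: [3, 2]

After move 9 (1->0):
Peg 0: [1]
Peg 1: []
Peg 2: [3, 2]

After move 10 (2->1):
Peg 0: [1]
Peg 1: [2]
Peg 2: [3]

Answer: Peg 0: [1]
Peg 1: [2]
Peg 2: [3]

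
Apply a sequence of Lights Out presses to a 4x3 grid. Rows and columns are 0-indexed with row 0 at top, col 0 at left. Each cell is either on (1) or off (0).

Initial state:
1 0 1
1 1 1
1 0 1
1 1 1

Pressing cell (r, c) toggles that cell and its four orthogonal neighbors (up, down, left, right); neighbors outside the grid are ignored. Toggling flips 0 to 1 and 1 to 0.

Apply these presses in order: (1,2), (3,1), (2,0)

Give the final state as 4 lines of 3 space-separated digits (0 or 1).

After press 1 at (1,2):
1 0 0
1 0 0
1 0 0
1 1 1

After press 2 at (3,1):
1 0 0
1 0 0
1 1 0
0 0 0

After press 3 at (2,0):
1 0 0
0 0 0
0 0 0
1 0 0

Answer: 1 0 0
0 0 0
0 0 0
1 0 0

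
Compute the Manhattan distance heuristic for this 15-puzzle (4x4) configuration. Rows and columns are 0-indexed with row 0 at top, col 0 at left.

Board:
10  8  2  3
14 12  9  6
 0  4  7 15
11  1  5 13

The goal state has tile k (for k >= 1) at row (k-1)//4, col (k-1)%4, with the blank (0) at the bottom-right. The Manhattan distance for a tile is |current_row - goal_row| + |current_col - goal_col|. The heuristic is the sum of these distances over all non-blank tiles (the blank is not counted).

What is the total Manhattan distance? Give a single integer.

Answer: 40

Derivation:
Tile 10: (0,0)->(2,1) = 3
Tile 8: (0,1)->(1,3) = 3
Tile 2: (0,2)->(0,1) = 1
Tile 3: (0,3)->(0,2) = 1
Tile 14: (1,0)->(3,1) = 3
Tile 12: (1,1)->(2,3) = 3
Tile 9: (1,2)->(2,0) = 3
Tile 6: (1,3)->(1,1) = 2
Tile 4: (2,1)->(0,3) = 4
Tile 7: (2,2)->(1,2) = 1
Tile 15: (2,3)->(3,2) = 2
Tile 11: (3,0)->(2,2) = 3
Tile 1: (3,1)->(0,0) = 4
Tile 5: (3,2)->(1,0) = 4
Tile 13: (3,3)->(3,0) = 3
Sum: 3 + 3 + 1 + 1 + 3 + 3 + 3 + 2 + 4 + 1 + 2 + 3 + 4 + 4 + 3 = 40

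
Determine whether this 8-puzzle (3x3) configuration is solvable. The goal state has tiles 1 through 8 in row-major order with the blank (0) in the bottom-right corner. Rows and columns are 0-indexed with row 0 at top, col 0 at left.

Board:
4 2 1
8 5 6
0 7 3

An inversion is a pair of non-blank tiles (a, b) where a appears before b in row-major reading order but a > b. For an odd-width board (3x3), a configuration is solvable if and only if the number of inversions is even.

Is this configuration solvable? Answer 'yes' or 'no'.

Answer: no

Derivation:
Inversions (pairs i<j in row-major order where tile[i] > tile[j] > 0): 11
11 is odd, so the puzzle is not solvable.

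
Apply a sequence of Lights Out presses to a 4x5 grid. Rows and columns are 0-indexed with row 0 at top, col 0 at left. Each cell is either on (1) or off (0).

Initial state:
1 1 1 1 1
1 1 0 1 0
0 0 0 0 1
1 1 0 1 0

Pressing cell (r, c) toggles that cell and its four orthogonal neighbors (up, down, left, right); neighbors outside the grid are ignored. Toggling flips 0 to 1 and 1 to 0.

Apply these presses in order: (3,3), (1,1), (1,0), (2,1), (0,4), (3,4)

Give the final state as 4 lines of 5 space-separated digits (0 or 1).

Answer: 0 0 1 0 0
1 0 1 1 1
0 0 1 1 0
1 0 1 1 0

Derivation:
After press 1 at (3,3):
1 1 1 1 1
1 1 0 1 0
0 0 0 1 1
1 1 1 0 1

After press 2 at (1,1):
1 0 1 1 1
0 0 1 1 0
0 1 0 1 1
1 1 1 0 1

After press 3 at (1,0):
0 0 1 1 1
1 1 1 1 0
1 1 0 1 1
1 1 1 0 1

After press 4 at (2,1):
0 0 1 1 1
1 0 1 1 0
0 0 1 1 1
1 0 1 0 1

After press 5 at (0,4):
0 0 1 0 0
1 0 1 1 1
0 0 1 1 1
1 0 1 0 1

After press 6 at (3,4):
0 0 1 0 0
1 0 1 1 1
0 0 1 1 0
1 0 1 1 0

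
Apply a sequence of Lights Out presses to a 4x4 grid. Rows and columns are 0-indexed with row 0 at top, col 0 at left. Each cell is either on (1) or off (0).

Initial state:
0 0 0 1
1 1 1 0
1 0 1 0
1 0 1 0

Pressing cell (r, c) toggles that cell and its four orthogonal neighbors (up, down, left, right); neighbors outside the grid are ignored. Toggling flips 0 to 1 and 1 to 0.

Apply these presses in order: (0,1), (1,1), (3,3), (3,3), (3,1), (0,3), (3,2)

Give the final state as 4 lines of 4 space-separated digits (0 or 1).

After press 1 at (0,1):
1 1 1 1
1 0 1 0
1 0 1 0
1 0 1 0

After press 2 at (1,1):
1 0 1 1
0 1 0 0
1 1 1 0
1 0 1 0

After press 3 at (3,3):
1 0 1 1
0 1 0 0
1 1 1 1
1 0 0 1

After press 4 at (3,3):
1 0 1 1
0 1 0 0
1 1 1 0
1 0 1 0

After press 5 at (3,1):
1 0 1 1
0 1 0 0
1 0 1 0
0 1 0 0

After press 6 at (0,3):
1 0 0 0
0 1 0 1
1 0 1 0
0 1 0 0

After press 7 at (3,2):
1 0 0 0
0 1 0 1
1 0 0 0
0 0 1 1

Answer: 1 0 0 0
0 1 0 1
1 0 0 0
0 0 1 1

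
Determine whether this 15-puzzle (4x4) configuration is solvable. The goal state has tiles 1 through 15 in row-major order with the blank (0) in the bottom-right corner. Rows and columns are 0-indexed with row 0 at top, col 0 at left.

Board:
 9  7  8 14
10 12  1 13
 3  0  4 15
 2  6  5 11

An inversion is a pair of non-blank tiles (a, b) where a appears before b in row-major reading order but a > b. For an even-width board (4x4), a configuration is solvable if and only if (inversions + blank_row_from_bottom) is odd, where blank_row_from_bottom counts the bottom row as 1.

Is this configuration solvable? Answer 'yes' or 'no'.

Answer: no

Derivation:
Inversions: 56
Blank is in row 2 (0-indexed from top), which is row 2 counting from the bottom (bottom = 1).
56 + 2 = 58, which is even, so the puzzle is not solvable.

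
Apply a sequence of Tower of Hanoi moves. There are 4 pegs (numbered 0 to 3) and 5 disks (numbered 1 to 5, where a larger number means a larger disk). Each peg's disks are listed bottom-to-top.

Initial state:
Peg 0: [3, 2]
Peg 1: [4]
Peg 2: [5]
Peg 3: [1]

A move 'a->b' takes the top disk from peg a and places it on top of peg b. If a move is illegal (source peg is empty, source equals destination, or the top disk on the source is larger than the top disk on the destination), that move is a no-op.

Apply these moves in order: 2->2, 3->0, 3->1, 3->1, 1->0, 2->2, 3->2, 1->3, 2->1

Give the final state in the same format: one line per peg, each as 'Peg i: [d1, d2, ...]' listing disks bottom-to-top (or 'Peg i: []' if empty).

Answer: Peg 0: [3, 2, 1]
Peg 1: [5]
Peg 2: []
Peg 3: [4]

Derivation:
After move 1 (2->2):
Peg 0: [3, 2]
Peg 1: [4]
Peg 2: [5]
Peg 3: [1]

After move 2 (3->0):
Peg 0: [3, 2, 1]
Peg 1: [4]
Peg 2: [5]
Peg 3: []

After move 3 (3->1):
Peg 0: [3, 2, 1]
Peg 1: [4]
Peg 2: [5]
Peg 3: []

After move 4 (3->1):
Peg 0: [3, 2, 1]
Peg 1: [4]
Peg 2: [5]
Peg 3: []

After move 5 (1->0):
Peg 0: [3, 2, 1]
Peg 1: [4]
Peg 2: [5]
Peg 3: []

After move 6 (2->2):
Peg 0: [3, 2, 1]
Peg 1: [4]
Peg 2: [5]
Peg 3: []

After move 7 (3->2):
Peg 0: [3, 2, 1]
Peg 1: [4]
Peg 2: [5]
Peg 3: []

After move 8 (1->3):
Peg 0: [3, 2, 1]
Peg 1: []
Peg 2: [5]
Peg 3: [4]

After move 9 (2->1):
Peg 0: [3, 2, 1]
Peg 1: [5]
Peg 2: []
Peg 3: [4]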